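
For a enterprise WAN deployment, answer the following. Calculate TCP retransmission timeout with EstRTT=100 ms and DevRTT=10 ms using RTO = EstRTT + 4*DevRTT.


Given: EstRTT = 100 ms, DevRTT = 10 ms
Timeout = EstRTT + 4 * DevRTT
4 * DevRTT = 4 * 10 = 40
Timeout = 100 + 40 = 140 ms

140


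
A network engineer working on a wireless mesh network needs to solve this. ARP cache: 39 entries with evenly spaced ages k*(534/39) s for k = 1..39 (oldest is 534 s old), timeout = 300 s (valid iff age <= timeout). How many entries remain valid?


Ages are k * 534/39 s for k = 1..39 (spacing = 13.6923 s).
Entry k is valid iff k * 534/39 <= 300 iff k <= 39 * 300 / 534 = 21.9101
n_valid = floor(21.9101) = 21
(n_stale = 39 - 21 = 18)

21


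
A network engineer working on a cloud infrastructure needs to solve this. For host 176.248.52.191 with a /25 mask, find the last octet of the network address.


Given: IP = 176.248.52.191, prefix = /25
Subnet mask = 255.255.255.128
Last octet of IP: 191
Last octet of mask: 128
Network last octet = 191 AND 128 = 128

128


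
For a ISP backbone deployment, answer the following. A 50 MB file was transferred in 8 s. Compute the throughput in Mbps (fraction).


Given: file = 50 MB, time = 8 s
File in Mb = 50 * 8 = 400 Mb
Throughput = 400 / 8 Mbps
Throughput = 50 Mbps

50


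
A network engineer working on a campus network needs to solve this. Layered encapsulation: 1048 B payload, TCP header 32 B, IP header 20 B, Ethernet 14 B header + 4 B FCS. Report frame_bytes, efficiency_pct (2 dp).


TCP segment = 1048 + 32 = 1080 B
IP packet = 1080 + 20 = 1100 B
Ethernet frame = 1100 + 14 + 4 = 1118 B
Efficiency = app / frame = 1048 / 1118 = 0.937388 = 93.7388% -> 93.74% (2 dp)

1118, 93.74


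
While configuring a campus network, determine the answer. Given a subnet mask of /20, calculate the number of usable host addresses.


Given: subnet mask /20
Host bits = 32 - 20 = 12
Total addresses = 2^12 = 4096
Usable hosts = 4096 - 2 (network + broadcast) = 4094

4094


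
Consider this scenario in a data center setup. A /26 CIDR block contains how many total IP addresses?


Given: CIDR prefix /26
Host bits = 32 - 26 = 6
Total addresses = 2^6 = 64

64


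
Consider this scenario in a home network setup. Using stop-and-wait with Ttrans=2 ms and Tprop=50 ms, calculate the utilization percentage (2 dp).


Given: Ttrans = 2 ms, Tprop = 50 ms
RTT = 2 * Tprop = 2 * 50 = 100 ms
U = Ttrans / (Ttrans + RTT)
U = 2 / (2 + 100)
U = 2 / 102 = 0.019608
U% = 1.96%

1.96


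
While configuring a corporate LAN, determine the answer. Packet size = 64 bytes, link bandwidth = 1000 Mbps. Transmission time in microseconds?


Given: packet = 64 bytes, bandwidth = 1000 Mbps
Packet in bits = 64 * 8 = 512 bits
Bandwidth = 1000 * 10^6 = 1000000000 bps
Time = 512 / 1000000000 seconds
Time in us = 512 * 10^6 / 1000000000 = 0.512

0.512


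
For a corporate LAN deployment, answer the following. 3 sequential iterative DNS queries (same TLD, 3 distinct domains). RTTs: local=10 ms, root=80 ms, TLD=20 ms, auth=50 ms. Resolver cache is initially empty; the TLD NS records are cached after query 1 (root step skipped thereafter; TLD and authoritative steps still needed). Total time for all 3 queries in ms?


Lookup 1 (cold cache): local + root + TLD + auth = 10 + 80 + 20 + 50 = 160 ms
Lookups 2..3 (TLD NS cached -> skip root; new domain -> still ask TLD and auth): local + TLD + auth = 10 + 20 + 50 = 80 ms each
Remaining 2 lookups: 2 * 80 = 160 ms
Total = 160 + 160 = 320 ms

320


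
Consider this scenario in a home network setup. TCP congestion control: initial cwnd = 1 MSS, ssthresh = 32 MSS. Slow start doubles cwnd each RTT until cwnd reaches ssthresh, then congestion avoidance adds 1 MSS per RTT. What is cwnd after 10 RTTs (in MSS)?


RTT 0: cwnd = 1 MSS (initial)
RTT 1: cwnd = 2 MSS (slow start, doubled)
RTT 2: cwnd = 4 MSS (slow start, doubled)
RTT 3: cwnd = 8 MSS (slow start, doubled)
RTT 4: cwnd = 16 MSS (slow start, doubled)
RTT 5: cwnd = 32 MSS (slow start, doubled)
RTT 6: cwnd = 33 MSS (congestion avoidance, +1)
RTT 7: cwnd = 34 MSS (congestion avoidance, +1)
RTT 8: cwnd = 35 MSS (congestion avoidance, +1)
RTT 9: cwnd = 36 MSS (congestion avoidance, +1)
RTT 10: cwnd = 37 MSS (congestion avoidance, +1)

37


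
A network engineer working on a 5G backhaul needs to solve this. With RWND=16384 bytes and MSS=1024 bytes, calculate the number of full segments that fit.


Given: RWND = 16384 bytes, MSS = 1024 bytes
Full segments = floor(RWND / MSS)
Full segments = floor(16384 / 1024)
Full segments = floor(16.0) = 16

16


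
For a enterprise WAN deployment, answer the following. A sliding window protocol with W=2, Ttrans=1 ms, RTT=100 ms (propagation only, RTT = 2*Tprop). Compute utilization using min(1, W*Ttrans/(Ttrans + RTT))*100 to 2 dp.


Given: W = 2, Ttrans = 1 ms, RTT = 100 ms (= 2 * Tprop, Tprop = 50 ms)
Cycle time = Ttrans + RTT = 1 + 100 = 101 ms (first packet sent until its ACK returns)
W * Ttrans = 2 * 1 = 2 ms of sending per cycle
W * Ttrans / (Ttrans + RTT) = 2 / 101 = 0.019802
U = min(1, 0.019802) = 0.019802
U% = 1.98%

1.98


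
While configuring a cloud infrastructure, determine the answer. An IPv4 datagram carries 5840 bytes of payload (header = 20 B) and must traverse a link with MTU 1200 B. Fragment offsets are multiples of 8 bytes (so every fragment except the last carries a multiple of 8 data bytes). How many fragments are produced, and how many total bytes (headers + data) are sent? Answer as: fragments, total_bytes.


Max data per non-final fragment = floor((MTU - header)/8)*8 = floor((1200 - 20)/8)*8 = floor(1180/8)*8 = 1176 B
Final fragment needs no 8-byte alignment: it can carry up to MTU - header = 1180 B
Non-final fragments needed = ceil((payload - 1180) / 1176) = ceil(4660/1176) = ceil(3.9626) = 4
Number of fragments = 4 + 1 = 5
Fragment sizes (data): 4 * 1176 B + 1136 B (last, 1136 <= 1180 OK)
Total bytes sent = payload + n_frags * header = 5840 + 5*20 = 5840 + 100 = 5940 B

5, 5940


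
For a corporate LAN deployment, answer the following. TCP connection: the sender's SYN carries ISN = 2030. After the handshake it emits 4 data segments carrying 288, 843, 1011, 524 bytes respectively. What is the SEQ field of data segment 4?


The SYN occupies sequence number ISN = 2030, so the first data byte is ISN + 1 = 2031.
SEQ of data segment i = (ISN + 1) + sum of payload sizes of segments 1..i-1.
Segment 1: SEQ = 2031, payload = 288 bytes
Segment 2: SEQ = 2319, payload = 843 bytes
Segment 3: SEQ = 3162, payload = 1011 bytes
Segment 4: SEQ = 4173, payload = 524 bytes
SEQ of segment 4 = 2031 + 288 + 843 + 1011 = 4173

4173


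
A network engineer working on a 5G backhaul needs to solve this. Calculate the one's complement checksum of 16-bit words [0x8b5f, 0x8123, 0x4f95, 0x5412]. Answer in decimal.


Given words: [0x8b5f, 0x8123, 0x4f95, 0x5412]
Step 1: Sum all words
Raw sum = 35679 + 33059 + 20373 + 21522 = 110633
Step 2: Fold carry: (45097 + 1) = 45098
One's complement = ~45098 & 0xFFFF = 20437

20437


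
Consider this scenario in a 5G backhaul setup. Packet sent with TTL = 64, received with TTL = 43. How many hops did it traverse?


Given: initial TTL = 64, received TTL = 43
Hops = initial TTL - received TTL
Hops = 64 - 43 = 21

21


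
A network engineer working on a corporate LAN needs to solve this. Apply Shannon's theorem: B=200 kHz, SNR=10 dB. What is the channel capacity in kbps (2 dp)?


Given: B = 200 kHz, SNR = 10 dB
SNR linear = 10^(10/10) = 10
1 + SNR = 11
log2(11) = 3.4594316186
C = 200 * 1000 * 3.4594316186 = 691886.3237 bps
C = 691.886324 kbps -> 691.89 kbps (2 dp)

691.89


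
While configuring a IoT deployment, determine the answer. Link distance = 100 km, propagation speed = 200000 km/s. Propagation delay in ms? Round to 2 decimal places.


Given: distance = 100 km, speed = 200000 km/s
Delay = distance / speed = 100 / 200000 seconds
Delay in ms = 100 * 1000 / 200000
Delay = 0.5000 ms
Rounded to 2 dp = 0.50 ms

0.50


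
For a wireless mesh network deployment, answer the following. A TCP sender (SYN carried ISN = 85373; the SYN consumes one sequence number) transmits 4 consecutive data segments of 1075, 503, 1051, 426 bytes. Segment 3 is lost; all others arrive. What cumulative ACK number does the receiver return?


SYN uses sequence number 85373; first data byte = ISN + 1 = 85374.
Segment 1: SEQ = 85374, len = 1075 B, covers [85374, 86448]
Segment 2: SEQ = 86449, len = 503 B, covers [86449, 86951]
Segment 3: SEQ = 86952, len = 1051 B, covers [86952, 88002] [LOST]
Segment 4: SEQ = 88003, len = 426 B, covers [88003, 88428]
In-order data received: bytes [85374, 86951] (segments 1..2).
Segment 3 missing -> gap begins at byte 86952; later segments buffered out of order.
Cumulative ACK = next expected in-order byte = 85374 + 1075 + 503 = 86952

86952


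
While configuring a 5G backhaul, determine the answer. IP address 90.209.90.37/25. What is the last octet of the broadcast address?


Given: IP = 90.209.90.37, prefix = /25
Host bits = 32 - 25 = 7
Network last octet = 37 AND mask = 0
Host part size = 2^7 - 1 = 127
Broadcast last octet = 0 OR 127 = 127

127


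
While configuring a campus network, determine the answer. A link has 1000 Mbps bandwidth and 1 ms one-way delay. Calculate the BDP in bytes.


Given: bandwidth = 1000 Mbps, delay = 1 ms
BDP in bits = 1000 * 10^6 * 1 / 1000
BDP in bits = 1000000
BDP in bytes = 1000000 / 8 = 125000

125000


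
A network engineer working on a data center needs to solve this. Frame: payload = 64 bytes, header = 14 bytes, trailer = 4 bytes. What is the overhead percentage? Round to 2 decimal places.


Given: payload = 64 B, header = 14 B, trailer = 4 B
Overhead bytes = header + trailer = 14 + 4 = 18
Total frame = payload + overhead = 64 + 18 = 82
Overhead % = 18 / 82 * 100 = 21.9512% -> 21.95% (2 dp)

21.95


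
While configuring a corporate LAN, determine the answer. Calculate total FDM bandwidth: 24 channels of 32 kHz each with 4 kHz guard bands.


Given: 24 channels, 32 kHz each, guard = 4 kHz
Channel bandwidth = 24 * 32 = 768 kHz
Guard bands = 23 gaps * 4 kHz = 92 kHz
Total = 768 + 92 = 860 kHz

860


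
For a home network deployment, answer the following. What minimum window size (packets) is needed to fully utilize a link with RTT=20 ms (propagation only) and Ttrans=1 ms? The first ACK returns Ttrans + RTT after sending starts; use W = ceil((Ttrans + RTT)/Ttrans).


Given: Ttrans = 1 ms, RTT = 20 ms (= 2 * Tprop, Tprop = 10 ms)
Time until first ACK returns = Ttrans + RTT = 1 + 20 = 21 ms
Need W * Ttrans >= Ttrans + RTT  ->  W >= (Ttrans + RTT) / Ttrans
(Ttrans + RTT) / Ttrans = 21 / 1 = 21
W_min = ceil(21) = 21

21


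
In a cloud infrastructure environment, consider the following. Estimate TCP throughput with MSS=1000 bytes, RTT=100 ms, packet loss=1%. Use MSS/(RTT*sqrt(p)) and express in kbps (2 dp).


Given: MSS = 1000 bytes, RTT = 100 ms, loss = 1%
RTT in seconds = 100 / 1000 = 0.1
Loss rate = 1% = 0.01
sqrt(loss) = sqrt(0.01) = 0.1
Throughput (bytes/s) = 1000 / (0.1 * 0.1) = 100000.0000
Throughput (kbps) = 100000.0000 * 8 / 1000 = 800.000000 -> 800.00 kbps (2 dp)

800.00


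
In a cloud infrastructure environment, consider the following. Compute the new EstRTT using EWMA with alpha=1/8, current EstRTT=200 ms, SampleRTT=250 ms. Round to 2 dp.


Given: EstRTT = 200 ms, SampleRTT = 250 ms, alpha = 1/8
New EstRTT = (1 - alpha) * EstRTT + alpha * SampleRTT
(7/8) * 200 = 175
(1/8) * 250 = 31.25
New EstRTT = 175 + 31.25 = 206.25 ms -> 206.25 ms (2 dp)

206.25


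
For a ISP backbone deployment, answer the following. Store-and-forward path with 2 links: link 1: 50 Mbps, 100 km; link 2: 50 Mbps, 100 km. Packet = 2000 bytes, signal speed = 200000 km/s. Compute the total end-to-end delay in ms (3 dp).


Packet = 2000 bytes = 16000 bits. Store-and-forward: sum (t_trans + t_prop) per link.
Link 1: t_trans = 16000/(50*10^6) s = 0.3200 ms; t_prop = 100/200000 s = 0.5000 ms; subtotal = 0.8200 ms
Link 2: t_trans = 16000/(50*10^6) s = 0.3200 ms; t_prop = 100/200000 s = 0.5000 ms; subtotal = 0.8200 ms
End-to-end = 0.8200 + 0.8200 = 1.6400 ms -> 1.640 ms (3 dp)

1.640


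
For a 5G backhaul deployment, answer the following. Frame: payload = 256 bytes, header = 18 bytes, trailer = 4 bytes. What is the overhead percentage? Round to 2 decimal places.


Given: payload = 256 B, header = 18 B, trailer = 4 B
Overhead bytes = header + trailer = 18 + 4 = 22
Total frame = payload + overhead = 256 + 22 = 278
Overhead % = 22 / 278 * 100 = 7.9137% -> 7.91% (2 dp)

7.91


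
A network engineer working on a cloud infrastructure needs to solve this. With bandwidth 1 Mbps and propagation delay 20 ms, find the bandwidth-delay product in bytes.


Given: bandwidth = 1 Mbps, delay = 20 ms
BDP in bits = 1 * 10^6 * 20 / 1000
BDP in bits = 20000
BDP in bytes = 20000 / 8 = 2500

2500


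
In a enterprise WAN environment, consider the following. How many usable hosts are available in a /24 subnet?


Given: subnet mask /24
Host bits = 32 - 24 = 8
Total addresses = 2^8 = 256
Usable hosts = 256 - 2 (network + broadcast) = 254

254


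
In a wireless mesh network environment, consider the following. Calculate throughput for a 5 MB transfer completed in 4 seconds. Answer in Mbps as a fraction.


Given: file = 5 MB, time = 4 s
File in Mb = 5 * 8 = 40 Mb
Throughput = 40 / 4 Mbps
Throughput = 10 Mbps

10


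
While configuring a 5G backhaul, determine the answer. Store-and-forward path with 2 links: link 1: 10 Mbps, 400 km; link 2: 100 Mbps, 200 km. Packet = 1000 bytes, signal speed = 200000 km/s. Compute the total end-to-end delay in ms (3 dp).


Packet = 1000 bytes = 8000 bits. Store-and-forward: sum (t_trans + t_prop) per link.
Link 1: t_trans = 8000/(10*10^6) s = 0.8000 ms; t_prop = 400/200000 s = 2.0000 ms; subtotal = 2.8000 ms
Link 2: t_trans = 8000/(100*10^6) s = 0.0800 ms; t_prop = 200/200000 s = 1.0000 ms; subtotal = 1.0800 ms
End-to-end = 2.8000 + 1.0800 = 3.8800 ms -> 3.880 ms (3 dp)

3.880


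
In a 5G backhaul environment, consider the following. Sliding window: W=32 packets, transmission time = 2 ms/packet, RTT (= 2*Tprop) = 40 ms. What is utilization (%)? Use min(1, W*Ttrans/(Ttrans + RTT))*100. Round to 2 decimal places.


Given: W = 32, Ttrans = 2 ms, RTT = 40 ms (= 2 * Tprop, Tprop = 20 ms)
Cycle time = Ttrans + RTT = 2 + 40 = 42 ms (first packet sent until its ACK returns)
W * Ttrans = 32 * 2 = 64 ms of sending per cycle
W * Ttrans / (Ttrans + RTT) = 64 / 42 = 1.523810
U = min(1, 1.523810) = 1.000000
U% = 100.00%

100.00


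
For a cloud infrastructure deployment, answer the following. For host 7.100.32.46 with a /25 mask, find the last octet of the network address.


Given: IP = 7.100.32.46, prefix = /25
Subnet mask = 255.255.255.128
Last octet of IP: 46
Last octet of mask: 128
Network last octet = 46 AND 128 = 0

0


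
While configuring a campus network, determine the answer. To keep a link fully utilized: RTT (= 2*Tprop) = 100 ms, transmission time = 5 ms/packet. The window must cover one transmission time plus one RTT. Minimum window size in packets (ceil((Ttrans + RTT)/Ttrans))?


Given: Ttrans = 5 ms, RTT = 100 ms (= 2 * Tprop, Tprop = 50 ms)
Time until first ACK returns = Ttrans + RTT = 5 + 100 = 105 ms
Need W * Ttrans >= Ttrans + RTT  ->  W >= (Ttrans + RTT) / Ttrans
(Ttrans + RTT) / Ttrans = 105 / 5 = 21
W_min = ceil(21) = 21

21


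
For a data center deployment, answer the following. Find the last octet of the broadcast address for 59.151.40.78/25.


Given: IP = 59.151.40.78, prefix = /25
Host bits = 32 - 25 = 7
Network last octet = 78 AND mask = 0
Host part size = 2^7 - 1 = 127
Broadcast last octet = 0 OR 127 = 127

127


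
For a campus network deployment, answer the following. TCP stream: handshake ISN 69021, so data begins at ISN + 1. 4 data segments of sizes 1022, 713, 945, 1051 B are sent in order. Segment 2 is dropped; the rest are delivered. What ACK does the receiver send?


SYN uses sequence number 69021; first data byte = ISN + 1 = 69022.
Segment 1: SEQ = 69022, len = 1022 B, covers [69022, 70043]
Segment 2: SEQ = 70044, len = 713 B, covers [70044, 70756] [LOST]
Segment 3: SEQ = 70757, len = 945 B, covers [70757, 71701]
Segment 4: SEQ = 71702, len = 1051 B, covers [71702, 72752]
In-order data received: bytes [69022, 70043] (segments 1..1).
Segment 2 missing -> gap begins at byte 70044; later segments buffered out of order.
Cumulative ACK = next expected in-order byte = 69022 + 1022 = 70044

70044


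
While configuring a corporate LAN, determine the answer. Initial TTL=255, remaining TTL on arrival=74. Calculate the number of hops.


Given: initial TTL = 255, received TTL = 74
Hops = initial TTL - received TTL
Hops = 255 - 74 = 181

181


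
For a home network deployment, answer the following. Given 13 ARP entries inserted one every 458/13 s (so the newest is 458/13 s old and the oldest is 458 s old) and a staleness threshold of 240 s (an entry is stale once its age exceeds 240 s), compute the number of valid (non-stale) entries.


Ages are k * 458/13 s for k = 1..13 (spacing = 35.2308 s).
Entry k is valid iff k * 458/13 <= 240 iff k <= 13 * 240 / 458 = 6.8122
n_valid = floor(6.8122) = 6
(n_stale = 13 - 6 = 7)

6


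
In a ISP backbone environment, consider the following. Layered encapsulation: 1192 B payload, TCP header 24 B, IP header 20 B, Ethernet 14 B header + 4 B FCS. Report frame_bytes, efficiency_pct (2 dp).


TCP segment = 1192 + 24 = 1216 B
IP packet = 1216 + 20 = 1236 B
Ethernet frame = 1236 + 14 + 4 = 1254 B
Efficiency = app / frame = 1192 / 1254 = 0.950558 = 95.0558% -> 95.06% (2 dp)

1254, 95.06


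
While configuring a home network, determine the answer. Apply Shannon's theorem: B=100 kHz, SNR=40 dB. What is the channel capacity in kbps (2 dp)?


Given: B = 100 kHz, SNR = 40 dB
SNR linear = 10^(40/10) = 10000
1 + SNR = 10001
log2(10001) = 13.2878566418
C = 100 * 1000 * 13.2878566418 = 1328785.6642 bps
C = 1328.785664 kbps -> 1328.79 kbps (2 dp)

1328.79


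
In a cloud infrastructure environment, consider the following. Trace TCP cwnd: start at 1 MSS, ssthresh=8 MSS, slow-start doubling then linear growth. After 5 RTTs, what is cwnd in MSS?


RTT 0: cwnd = 1 MSS (initial)
RTT 1: cwnd = 2 MSS (slow start, doubled)
RTT 2: cwnd = 4 MSS (slow start, doubled)
RTT 3: cwnd = 8 MSS (slow start, doubled)
RTT 4: cwnd = 9 MSS (congestion avoidance, +1)
RTT 5: cwnd = 10 MSS (congestion avoidance, +1)

10


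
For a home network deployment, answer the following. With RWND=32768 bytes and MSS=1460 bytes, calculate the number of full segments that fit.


Given: RWND = 32768 bytes, MSS = 1460 bytes
Full segments = floor(RWND / MSS)
Full segments = floor(32768 / 1460)
Full segments = floor(22.4438) = 22

22


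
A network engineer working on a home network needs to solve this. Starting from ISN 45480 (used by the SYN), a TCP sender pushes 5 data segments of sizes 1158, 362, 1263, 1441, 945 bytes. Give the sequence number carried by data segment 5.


The SYN occupies sequence number ISN = 45480, so the first data byte is ISN + 1 = 45481.
SEQ of data segment i = (ISN + 1) + sum of payload sizes of segments 1..i-1.
Segment 1: SEQ = 45481, payload = 1158 bytes
Segment 2: SEQ = 46639, payload = 362 bytes
Segment 3: SEQ = 47001, payload = 1263 bytes
Segment 4: SEQ = 48264, payload = 1441 bytes
Segment 5: SEQ = 49705, payload = 945 bytes
SEQ of segment 5 = 45481 + 1158 + 362 + 1263 + 1441 = 49705

49705


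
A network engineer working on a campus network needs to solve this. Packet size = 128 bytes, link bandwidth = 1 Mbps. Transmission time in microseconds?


Given: packet = 128 bytes, bandwidth = 1 Mbps
Packet in bits = 128 * 8 = 1024 bits
Bandwidth = 1 * 10^6 = 1000000 bps
Time = 1024 / 1000000 seconds
Time in us = 1024 * 10^6 / 1000000 = 1024

1024


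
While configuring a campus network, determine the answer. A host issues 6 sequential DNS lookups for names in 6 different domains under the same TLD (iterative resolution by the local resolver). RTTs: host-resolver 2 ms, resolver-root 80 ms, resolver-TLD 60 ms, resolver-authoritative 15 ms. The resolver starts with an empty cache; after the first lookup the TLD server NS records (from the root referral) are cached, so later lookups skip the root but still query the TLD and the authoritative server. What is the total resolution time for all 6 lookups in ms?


Lookup 1 (cold cache): local + root + TLD + auth = 2 + 80 + 60 + 15 = 157 ms
Lookups 2..6 (TLD NS cached -> skip root; new domain -> still ask TLD and auth): local + TLD + auth = 2 + 60 + 15 = 77 ms each
Remaining 5 lookups: 5 * 77 = 385 ms
Total = 157 + 385 = 542 ms

542


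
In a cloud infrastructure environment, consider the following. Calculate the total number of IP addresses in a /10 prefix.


Given: CIDR prefix /10
Host bits = 32 - 10 = 22
Total addresses = 2^22 = 4194304

4194304


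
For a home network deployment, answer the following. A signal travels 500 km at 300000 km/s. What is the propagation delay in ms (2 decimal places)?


Given: distance = 500 km, speed = 300000 km/s
Delay = distance / speed = 500 / 300000 seconds
Delay in ms = 500 * 1000 / 300000
Delay = 1.6667 ms
Rounded to 2 dp = 1.67 ms

1.67


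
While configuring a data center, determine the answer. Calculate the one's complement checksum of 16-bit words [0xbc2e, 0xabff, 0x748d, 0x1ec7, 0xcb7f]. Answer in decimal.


Given words: [0xbc2e, 0xabff, 0x748d, 0x1ec7, 0xcb7f]
Step 1: Sum all words
Raw sum = 48174 + 44031 + 29837 + 7879 + 52095 = 182016
Step 2: Fold carry: (50944 + 2) = 50946
One's complement = ~50946 & 0xFFFF = 14589

14589


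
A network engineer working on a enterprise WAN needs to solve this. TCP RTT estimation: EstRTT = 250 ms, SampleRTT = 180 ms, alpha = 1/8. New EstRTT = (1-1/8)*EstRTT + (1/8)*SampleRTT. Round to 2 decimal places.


Given: EstRTT = 250 ms, SampleRTT = 180 ms, alpha = 1/8
New EstRTT = (1 - alpha) * EstRTT + alpha * SampleRTT
(7/8) * 250 = 218.75
(1/8) * 180 = 22.5
New EstRTT = 218.75 + 22.5 = 241.25 ms -> 241.25 ms (2 dp)

241.25


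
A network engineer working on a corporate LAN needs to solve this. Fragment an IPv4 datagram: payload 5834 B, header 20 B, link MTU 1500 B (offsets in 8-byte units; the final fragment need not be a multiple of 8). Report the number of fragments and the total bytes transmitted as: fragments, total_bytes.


Max data per non-final fragment = floor((MTU - header)/8)*8 = floor((1500 - 20)/8)*8 = floor(1480/8)*8 = 1480 B
Final fragment needs no 8-byte alignment: it can carry up to MTU - header = 1480 B
Non-final fragments needed = ceil((payload - 1480) / 1480) = ceil(4354/1480) = ceil(2.9419) = 3
Number of fragments = 3 + 1 = 4
Fragment sizes (data): 3 * 1480 B + 1394 B (last, 1394 <= 1480 OK)
Total bytes sent = payload + n_frags * header = 5834 + 4*20 = 5834 + 80 = 5914 B

4, 5914


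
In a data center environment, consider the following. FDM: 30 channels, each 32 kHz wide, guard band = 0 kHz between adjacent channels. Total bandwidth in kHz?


Given: 30 channels, 32 kHz each, guard = 0 kHz
Channel bandwidth = 30 * 32 = 960 kHz
Guard bands = 29 gaps * 0 kHz = 0 kHz
Total = 960 + 0 = 960 kHz

960


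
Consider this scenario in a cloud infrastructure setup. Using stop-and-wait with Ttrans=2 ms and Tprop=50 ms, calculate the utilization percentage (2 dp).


Given: Ttrans = 2 ms, Tprop = 50 ms
RTT = 2 * Tprop = 2 * 50 = 100 ms
U = Ttrans / (Ttrans + RTT)
U = 2 / (2 + 100)
U = 2 / 102 = 0.019608
U% = 1.96%

1.96


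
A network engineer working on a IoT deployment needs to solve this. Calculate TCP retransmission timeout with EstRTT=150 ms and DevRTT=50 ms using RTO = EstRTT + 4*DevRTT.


Given: EstRTT = 150 ms, DevRTT = 50 ms
Timeout = EstRTT + 4 * DevRTT
4 * DevRTT = 4 * 50 = 200
Timeout = 150 + 200 = 350 ms

350


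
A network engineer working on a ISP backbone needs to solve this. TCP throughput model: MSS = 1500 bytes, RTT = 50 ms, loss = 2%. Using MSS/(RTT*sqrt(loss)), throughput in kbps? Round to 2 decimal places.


Given: MSS = 1500 bytes, RTT = 50 ms, loss = 2%
RTT in seconds = 50 / 1000 = 0.05
Loss rate = 2% = 0.02
sqrt(loss) = sqrt(0.02) = 0.141421356237
Throughput (bytes/s) = 1500 / (0.05 * 0.141421356237) = 212132.0344
Throughput (kbps) = 212132.0344 * 8 / 1000 = 1697.056275 -> 1697.06 kbps (2 dp)

1697.06


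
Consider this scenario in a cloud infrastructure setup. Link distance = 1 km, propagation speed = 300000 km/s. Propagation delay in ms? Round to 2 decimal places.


Given: distance = 1 km, speed = 300000 km/s
Delay = distance / speed = 1 / 300000 seconds
Delay in ms = 1 * 1000 / 300000
Delay = 0.0033 ms
Rounded to 2 dp = 0.00 ms

0.00


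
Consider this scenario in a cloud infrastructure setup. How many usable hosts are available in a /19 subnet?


Given: subnet mask /19
Host bits = 32 - 19 = 13
Total addresses = 2^13 = 8192
Usable hosts = 8192 - 2 (network + broadcast) = 8190

8190


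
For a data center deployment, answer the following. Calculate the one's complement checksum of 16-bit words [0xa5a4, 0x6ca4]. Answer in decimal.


Given words: [0xa5a4, 0x6ca4]
Step 1: Sum all words
Raw sum = 42404 + 27812 = 70216
Step 2: Fold carry: (4680 + 1) = 4681
One's complement = ~4681 & 0xFFFF = 60854

60854


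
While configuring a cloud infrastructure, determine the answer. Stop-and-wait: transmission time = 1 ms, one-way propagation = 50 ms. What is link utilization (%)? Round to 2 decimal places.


Given: Ttrans = 1 ms, Tprop = 50 ms
RTT = 2 * Tprop = 2 * 50 = 100 ms
U = Ttrans / (Ttrans + RTT)
U = 1 / (1 + 100)
U = 1 / 101 = 0.009901
U% = 0.99%

0.99


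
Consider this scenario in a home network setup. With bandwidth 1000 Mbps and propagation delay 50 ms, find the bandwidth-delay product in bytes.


Given: bandwidth = 1000 Mbps, delay = 50 ms
BDP in bits = 1000 * 10^6 * 50 / 1000
BDP in bits = 50000000
BDP in bytes = 50000000 / 8 = 6250000

6250000


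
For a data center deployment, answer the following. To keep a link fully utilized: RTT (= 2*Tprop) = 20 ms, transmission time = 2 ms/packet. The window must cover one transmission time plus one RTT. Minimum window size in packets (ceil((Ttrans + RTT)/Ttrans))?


Given: Ttrans = 2 ms, RTT = 20 ms (= 2 * Tprop, Tprop = 10 ms)
Time until first ACK returns = Ttrans + RTT = 2 + 20 = 22 ms
Need W * Ttrans >= Ttrans + RTT  ->  W >= (Ttrans + RTT) / Ttrans
(Ttrans + RTT) / Ttrans = 22 / 2 = 11
W_min = ceil(11) = 11

11


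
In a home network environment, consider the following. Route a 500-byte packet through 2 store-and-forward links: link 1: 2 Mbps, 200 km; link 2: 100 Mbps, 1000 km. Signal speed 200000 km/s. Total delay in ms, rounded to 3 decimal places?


Packet = 500 bytes = 4000 bits. Store-and-forward: sum (t_trans + t_prop) per link.
Link 1: t_trans = 4000/(2*10^6) s = 2.0000 ms; t_prop = 200/200000 s = 1.0000 ms; subtotal = 3.0000 ms
Link 2: t_trans = 4000/(100*10^6) s = 0.0400 ms; t_prop = 1000/200000 s = 5.0000 ms; subtotal = 5.0400 ms
End-to-end = 3.0000 + 5.0400 = 8.0400 ms -> 8.040 ms (3 dp)

8.040


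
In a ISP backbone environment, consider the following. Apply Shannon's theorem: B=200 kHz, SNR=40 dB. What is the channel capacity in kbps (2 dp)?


Given: B = 200 kHz, SNR = 40 dB
SNR linear = 10^(40/10) = 10000
1 + SNR = 10001
log2(10001) = 13.2878566418
C = 200 * 1000 * 13.2878566418 = 2657571.3284 bps
C = 2657.571328 kbps -> 2657.57 kbps (2 dp)

2657.57


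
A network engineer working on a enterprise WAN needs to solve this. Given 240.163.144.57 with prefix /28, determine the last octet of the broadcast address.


Given: IP = 240.163.144.57, prefix = /28
Host bits = 32 - 28 = 4
Network last octet = 57 AND mask = 48
Host part size = 2^4 - 1 = 15
Broadcast last octet = 48 OR 15 = 63

63


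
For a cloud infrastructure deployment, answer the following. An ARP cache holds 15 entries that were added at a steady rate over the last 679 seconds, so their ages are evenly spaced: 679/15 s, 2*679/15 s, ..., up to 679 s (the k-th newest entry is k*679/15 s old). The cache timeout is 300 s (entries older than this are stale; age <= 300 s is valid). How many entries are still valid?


Ages are k * 679/15 s for k = 1..15 (spacing = 45.2667 s).
Entry k is valid iff k * 679/15 <= 300 iff k <= 15 * 300 / 679 = 6.6274
n_valid = floor(6.6274) = 6
(n_stale = 15 - 6 = 9)

6


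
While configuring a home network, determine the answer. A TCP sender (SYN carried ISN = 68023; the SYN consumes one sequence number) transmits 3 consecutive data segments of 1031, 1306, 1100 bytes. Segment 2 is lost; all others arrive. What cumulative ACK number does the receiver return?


SYN uses sequence number 68023; first data byte = ISN + 1 = 68024.
Segment 1: SEQ = 68024, len = 1031 B, covers [68024, 69054]
Segment 2: SEQ = 69055, len = 1306 B, covers [69055, 70360] [LOST]
Segment 3: SEQ = 70361, len = 1100 B, covers [70361, 71460]
In-order data received: bytes [68024, 69054] (segments 1..1).
Segment 2 missing -> gap begins at byte 69055; later segments buffered out of order.
Cumulative ACK = next expected in-order byte = 68024 + 1031 = 69055

69055


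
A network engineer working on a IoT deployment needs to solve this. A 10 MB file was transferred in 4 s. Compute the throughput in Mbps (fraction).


Given: file = 10 MB, time = 4 s
File in Mb = 10 * 8 = 80 Mb
Throughput = 80 / 4 Mbps
Throughput = 20 Mbps

20


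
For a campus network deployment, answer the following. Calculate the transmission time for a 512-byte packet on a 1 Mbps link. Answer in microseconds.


Given: packet = 512 bytes, bandwidth = 1 Mbps
Packet in bits = 512 * 8 = 4096 bits
Bandwidth = 1 * 10^6 = 1000000 bps
Time = 4096 / 1000000 seconds
Time in us = 4096 * 10^6 / 1000000 = 4096

4096


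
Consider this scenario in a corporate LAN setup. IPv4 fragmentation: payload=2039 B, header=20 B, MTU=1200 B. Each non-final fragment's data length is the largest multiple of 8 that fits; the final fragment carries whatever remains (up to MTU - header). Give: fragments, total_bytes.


Max data per non-final fragment = floor((MTU - header)/8)*8 = floor((1200 - 20)/8)*8 = floor(1180/8)*8 = 1176 B
Final fragment needs no 8-byte alignment: it can carry up to MTU - header = 1180 B
Non-final fragments needed = ceil((payload - 1180) / 1176) = ceil(859/1176) = ceil(0.7304) = 1
Number of fragments = 1 + 1 = 2
Fragment sizes (data): 1 * 1176 B + 863 B (last, 863 <= 1180 OK)
Total bytes sent = payload + n_frags * header = 2039 + 2*20 = 2039 + 40 = 2079 B

2, 2079


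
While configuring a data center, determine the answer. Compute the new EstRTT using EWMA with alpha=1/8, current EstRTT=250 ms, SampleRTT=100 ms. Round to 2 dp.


Given: EstRTT = 250 ms, SampleRTT = 100 ms, alpha = 1/8
New EstRTT = (1 - alpha) * EstRTT + alpha * SampleRTT
(7/8) * 250 = 218.75
(1/8) * 100 = 12.5
New EstRTT = 218.75 + 12.5 = 231.25 ms -> 231.25 ms (2 dp)

231.25


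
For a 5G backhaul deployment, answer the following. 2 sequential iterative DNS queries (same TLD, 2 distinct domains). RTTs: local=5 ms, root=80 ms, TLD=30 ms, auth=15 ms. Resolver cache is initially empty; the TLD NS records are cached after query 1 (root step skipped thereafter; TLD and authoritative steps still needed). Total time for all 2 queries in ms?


Lookup 1 (cold cache): local + root + TLD + auth = 5 + 80 + 30 + 15 = 130 ms
Lookups 2..2 (TLD NS cached -> skip root; new domain -> still ask TLD and auth): local + TLD + auth = 5 + 30 + 15 = 50 ms each
Remaining 1 lookups: 1 * 50 = 50 ms
Total = 130 + 50 = 180 ms

180


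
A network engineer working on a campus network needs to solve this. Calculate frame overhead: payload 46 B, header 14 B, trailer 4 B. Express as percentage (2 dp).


Given: payload = 46 B, header = 14 B, trailer = 4 B
Overhead bytes = header + trailer = 14 + 4 = 18
Total frame = payload + overhead = 46 + 18 = 64
Overhead % = 18 / 64 * 100 = 28.1250% -> 28.13% (2 dp)

28.13


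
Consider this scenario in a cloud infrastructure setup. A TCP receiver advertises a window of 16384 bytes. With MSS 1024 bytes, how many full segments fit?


Given: RWND = 16384 bytes, MSS = 1024 bytes
Full segments = floor(RWND / MSS)
Full segments = floor(16384 / 1024)
Full segments = floor(16.0) = 16

16


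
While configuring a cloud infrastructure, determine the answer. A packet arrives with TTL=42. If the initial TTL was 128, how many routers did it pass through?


Given: initial TTL = 128, received TTL = 42
Hops = initial TTL - received TTL
Hops = 128 - 42 = 86

86


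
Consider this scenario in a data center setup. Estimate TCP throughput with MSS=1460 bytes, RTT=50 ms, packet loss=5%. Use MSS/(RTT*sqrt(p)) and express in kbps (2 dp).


Given: MSS = 1460 bytes, RTT = 50 ms, loss = 5%
RTT in seconds = 50 / 1000 = 0.05
Loss rate = 5% = 0.05
sqrt(loss) = sqrt(0.05) = 0.223606797750
Throughput (bytes/s) = 1460 / (0.05 * 0.223606797750) = 130586.3699
Throughput (kbps) = 130586.3699 * 8 / 1000 = 1044.690959 -> 1044.69 kbps (2 dp)

1044.69


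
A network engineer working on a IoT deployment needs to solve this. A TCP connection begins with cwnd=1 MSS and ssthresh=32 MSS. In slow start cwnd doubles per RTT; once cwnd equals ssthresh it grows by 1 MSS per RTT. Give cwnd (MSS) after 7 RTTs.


RTT 0: cwnd = 1 MSS (initial)
RTT 1: cwnd = 2 MSS (slow start, doubled)
RTT 2: cwnd = 4 MSS (slow start, doubled)
RTT 3: cwnd = 8 MSS (slow start, doubled)
RTT 4: cwnd = 16 MSS (slow start, doubled)
RTT 5: cwnd = 32 MSS (slow start, doubled)
RTT 6: cwnd = 33 MSS (congestion avoidance, +1)
RTT 7: cwnd = 34 MSS (congestion avoidance, +1)

34


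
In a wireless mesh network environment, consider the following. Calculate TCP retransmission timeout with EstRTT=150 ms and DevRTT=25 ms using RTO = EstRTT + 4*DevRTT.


Given: EstRTT = 150 ms, DevRTT = 25 ms
Timeout = EstRTT + 4 * DevRTT
4 * DevRTT = 4 * 25 = 100
Timeout = 150 + 100 = 250 ms

250


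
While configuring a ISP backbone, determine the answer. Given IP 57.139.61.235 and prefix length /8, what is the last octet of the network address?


Given: IP = 57.139.61.235, prefix = /8
Subnet mask = 255.0.0.0
Last octet of IP: 235
Last octet of mask: 0
Network last octet = 235 AND 0 = 0

0


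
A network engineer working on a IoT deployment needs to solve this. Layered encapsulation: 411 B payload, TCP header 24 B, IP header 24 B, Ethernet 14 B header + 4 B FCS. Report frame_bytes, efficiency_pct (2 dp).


TCP segment = 411 + 24 = 435 B
IP packet = 435 + 24 = 459 B
Ethernet frame = 459 + 14 + 4 = 477 B
Efficiency = app / frame = 411 / 477 = 0.861635 = 86.1635% -> 86.16% (2 dp)

477, 86.16


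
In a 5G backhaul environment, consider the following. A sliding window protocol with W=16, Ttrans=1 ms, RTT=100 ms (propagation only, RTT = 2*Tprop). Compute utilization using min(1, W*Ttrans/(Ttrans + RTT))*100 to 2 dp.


Given: W = 16, Ttrans = 1 ms, RTT = 100 ms (= 2 * Tprop, Tprop = 50 ms)
Cycle time = Ttrans + RTT = 1 + 100 = 101 ms (first packet sent until its ACK returns)
W * Ttrans = 16 * 1 = 16 ms of sending per cycle
W * Ttrans / (Ttrans + RTT) = 16 / 101 = 0.158416
U = min(1, 0.158416) = 0.158416
U% = 15.84%

15.84


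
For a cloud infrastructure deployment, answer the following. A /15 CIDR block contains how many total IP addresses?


Given: CIDR prefix /15
Host bits = 32 - 15 = 17
Total addresses = 2^17 = 131072

131072


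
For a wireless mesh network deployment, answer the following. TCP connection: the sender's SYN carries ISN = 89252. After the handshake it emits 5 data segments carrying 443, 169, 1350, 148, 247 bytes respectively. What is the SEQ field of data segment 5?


The SYN occupies sequence number ISN = 89252, so the first data byte is ISN + 1 = 89253.
SEQ of data segment i = (ISN + 1) + sum of payload sizes of segments 1..i-1.
Segment 1: SEQ = 89253, payload = 443 bytes
Segment 2: SEQ = 89696, payload = 169 bytes
Segment 3: SEQ = 89865, payload = 1350 bytes
Segment 4: SEQ = 91215, payload = 148 bytes
Segment 5: SEQ = 91363, payload = 247 bytes
SEQ of segment 5 = 89253 + 443 + 169 + 1350 + 148 = 91363

91363


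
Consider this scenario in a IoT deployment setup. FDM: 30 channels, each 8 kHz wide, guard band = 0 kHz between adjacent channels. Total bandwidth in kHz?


Given: 30 channels, 8 kHz each, guard = 0 kHz
Channel bandwidth = 30 * 8 = 240 kHz
Guard bands = 29 gaps * 0 kHz = 0 kHz
Total = 240 + 0 = 240 kHz

240


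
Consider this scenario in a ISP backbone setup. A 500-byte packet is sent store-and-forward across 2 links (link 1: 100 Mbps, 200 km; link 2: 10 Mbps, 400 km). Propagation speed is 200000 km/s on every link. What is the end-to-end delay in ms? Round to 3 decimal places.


Packet = 500 bytes = 4000 bits. Store-and-forward: sum (t_trans + t_prop) per link.
Link 1: t_trans = 4000/(100*10^6) s = 0.0400 ms; t_prop = 200/200000 s = 1.0000 ms; subtotal = 1.0400 ms
Link 2: t_trans = 4000/(10*10^6) s = 0.4000 ms; t_prop = 400/200000 s = 2.0000 ms; subtotal = 2.4000 ms
End-to-end = 1.0400 + 2.4000 = 3.4400 ms -> 3.440 ms (3 dp)

3.440


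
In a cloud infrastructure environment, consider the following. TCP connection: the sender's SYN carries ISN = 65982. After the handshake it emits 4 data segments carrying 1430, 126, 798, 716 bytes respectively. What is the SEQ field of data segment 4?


The SYN occupies sequence number ISN = 65982, so the first data byte is ISN + 1 = 65983.
SEQ of data segment i = (ISN + 1) + sum of payload sizes of segments 1..i-1.
Segment 1: SEQ = 65983, payload = 1430 bytes
Segment 2: SEQ = 67413, payload = 126 bytes
Segment 3: SEQ = 67539, payload = 798 bytes
Segment 4: SEQ = 68337, payload = 716 bytes
SEQ of segment 4 = 65983 + 1430 + 126 + 798 = 68337

68337


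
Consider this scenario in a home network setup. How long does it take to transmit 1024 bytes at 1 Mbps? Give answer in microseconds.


Given: packet = 1024 bytes, bandwidth = 1 Mbps
Packet in bits = 1024 * 8 = 8192 bits
Bandwidth = 1 * 10^6 = 1000000 bps
Time = 8192 / 1000000 seconds
Time in us = 8192 * 10^6 / 1000000 = 8192

8192


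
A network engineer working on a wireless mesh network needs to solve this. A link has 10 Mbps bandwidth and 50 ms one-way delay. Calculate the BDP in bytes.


Given: bandwidth = 10 Mbps, delay = 50 ms
BDP in bits = 10 * 10^6 * 50 / 1000
BDP in bits = 500000
BDP in bytes = 500000 / 8 = 62500

62500


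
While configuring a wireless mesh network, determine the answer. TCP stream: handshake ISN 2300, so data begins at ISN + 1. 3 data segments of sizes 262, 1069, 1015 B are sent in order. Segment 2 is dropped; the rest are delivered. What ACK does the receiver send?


SYN uses sequence number 2300; first data byte = ISN + 1 = 2301.
Segment 1: SEQ = 2301, len = 262 B, covers [2301, 2562]
Segment 2: SEQ = 2563, len = 1069 B, covers [2563, 3631] [LOST]
Segment 3: SEQ = 3632, len = 1015 B, covers [3632, 4646]
In-order data received: bytes [2301, 2562] (segments 1..1).
Segment 2 missing -> gap begins at byte 2563; later segments buffered out of order.
Cumulative ACK = next expected in-order byte = 2301 + 262 = 2563

2563


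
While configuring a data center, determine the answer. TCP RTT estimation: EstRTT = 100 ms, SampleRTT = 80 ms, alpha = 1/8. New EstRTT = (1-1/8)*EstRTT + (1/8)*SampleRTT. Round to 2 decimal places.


Given: EstRTT = 100 ms, SampleRTT = 80 ms, alpha = 1/8
New EstRTT = (1 - alpha) * EstRTT + alpha * SampleRTT
(7/8) * 100 = 87.5
(1/8) * 80 = 10
New EstRTT = 87.5 + 10 = 97.5 ms -> 97.50 ms (2 dp)

97.50


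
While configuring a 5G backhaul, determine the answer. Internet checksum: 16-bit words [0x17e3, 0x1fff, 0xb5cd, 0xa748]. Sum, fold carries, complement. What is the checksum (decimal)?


Given words: [0x17e3, 0x1fff, 0xb5cd, 0xa748]
Step 1: Sum all words
Raw sum = 6115 + 8191 + 46541 + 42824 = 103671
Step 2: Fold carry: (38135 + 1) = 38136
One's complement = ~38136 & 0xFFFF = 27399

27399


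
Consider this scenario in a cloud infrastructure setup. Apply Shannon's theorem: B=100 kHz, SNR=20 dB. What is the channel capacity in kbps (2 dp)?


Given: B = 100 kHz, SNR = 20 dB
SNR linear = 10^(20/10) = 100
1 + SNR = 101
log2(101) = 6.6582114828
C = 100 * 1000 * 6.6582114828 = 665821.1483 bps
C = 665.821148 kbps -> 665.82 kbps (2 dp)

665.82
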